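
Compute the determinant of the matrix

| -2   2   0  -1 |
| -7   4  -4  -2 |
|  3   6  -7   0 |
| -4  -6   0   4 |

Expand along column 3 (it has 2 zeros):
  − (-4) · M_23   where M_23 = det([-2 2 -1; 3 6 0; -4 -6 4]) = -78
  + (-7) · M_33   where M_33 = det([-2 2 -1; -7 4 -2; -4 -6 4]) = 6
det = (-1)·(-4)·(-78) + (+1)·(-7)·(6) = -354

The determinant is -354.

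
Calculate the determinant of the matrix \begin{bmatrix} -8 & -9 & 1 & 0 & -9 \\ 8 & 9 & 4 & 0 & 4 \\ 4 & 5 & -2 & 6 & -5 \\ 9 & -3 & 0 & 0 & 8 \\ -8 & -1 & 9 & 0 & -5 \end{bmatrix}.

35880

Expand along column 4 (it has 4 zeros):
  − (6) · M_34   where M_34 = det([-8 -9 1 -9; 8 9 4 4; 9 -3 0 8; -8 -1 9 -5]) = -5980
det = (-1)·(6)·(-5980) = 35880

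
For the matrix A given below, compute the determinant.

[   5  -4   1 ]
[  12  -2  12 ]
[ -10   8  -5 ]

|A| = -114

Expand along column 1:
  + 5 · |-2 12; 8 -5| = 5·(10 − 96) = -430
  − 12 · |-4 1; 8 -5| = −12·(20 − 8) = -144
  + (-10) · |-4 1; -2 12| = (-10)·(-48 − (-2)) = 460
Sum: (-430) + (-144) + (460) = -114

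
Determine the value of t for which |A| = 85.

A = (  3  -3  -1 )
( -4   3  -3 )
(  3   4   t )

t = 1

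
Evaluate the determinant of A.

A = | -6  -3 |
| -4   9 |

det(A) = (-6)·9 − (-3)·(-4) = -54 − 12 = -66

-66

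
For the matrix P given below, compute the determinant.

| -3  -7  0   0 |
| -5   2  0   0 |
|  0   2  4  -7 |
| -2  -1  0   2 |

-328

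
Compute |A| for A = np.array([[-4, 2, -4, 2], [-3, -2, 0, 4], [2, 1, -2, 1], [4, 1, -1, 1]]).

The determinant is -48.

Expand along row 2 (it has 1 zero):
  − (-3) · M_21   where M_21 = det([2 -4 2; 1 -2 1; 1 -1 1]) = 0
  + (-2) · M_22   where M_22 = det([-4 -4 2; 2 -2 1; 4 -1 1]) = 8
  + (4) · M_24   where M_24 = det([-4 2 -4; 2 1 -2; 4 1 -1]) = -8
det = (-1)·(-3)·(0) + (+1)·(-2)·(8) + (+1)·(4)·(-8) = -48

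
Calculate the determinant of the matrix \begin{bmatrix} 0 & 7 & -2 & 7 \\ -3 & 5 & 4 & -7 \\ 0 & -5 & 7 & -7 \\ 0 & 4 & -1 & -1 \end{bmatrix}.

-579

Expand along column 1 (it has 3 zeros):
  − (-3) · M_21   where M_21 = det([7 -2 7; -5 7 -7; 4 -1 -1]) = -193
det = (-1)·(-3)·(-193) = -579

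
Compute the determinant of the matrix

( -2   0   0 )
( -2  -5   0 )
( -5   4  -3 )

The matrix is lower triangular, so the determinant is the product of the diagonal entries:
det = (-2) · (-5) · (-3) = -30

-30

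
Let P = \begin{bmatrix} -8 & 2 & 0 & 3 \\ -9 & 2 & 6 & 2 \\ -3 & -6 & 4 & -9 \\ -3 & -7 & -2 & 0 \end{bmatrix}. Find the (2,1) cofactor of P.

-84

Delete row 2 and column 1; the remaining 3×3 submatrix is [2 0 3; -6 4 -9; -7 -2 0].
Its determinant is 84.
The cofactor carries sign (−1)^(2+1) = −1, so C_{2,1} = −(84) = -84.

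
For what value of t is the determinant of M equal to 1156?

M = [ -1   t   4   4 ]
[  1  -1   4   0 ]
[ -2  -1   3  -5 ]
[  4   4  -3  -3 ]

t = 6

Expanding along the row containing t, det(M) is linear in t: det(M) = (128)·t + (388).
Set (128)·t + (388) = 1156  ⇒  (128)·t = 768  ⇒  t = 6.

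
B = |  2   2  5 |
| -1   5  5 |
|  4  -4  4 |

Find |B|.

48

Expand along row 1:
  + 2 · |5 5; -4 4| = 2·(20 − (-20)) = 80
  − 2 · |-1 5; 4 4| = −2·(-4 − 20) = 48
  + 5 · |-1 5; 4 -4| = 5·(4 − 20) = -80
Sum: (80) + (48) + (-80) = 48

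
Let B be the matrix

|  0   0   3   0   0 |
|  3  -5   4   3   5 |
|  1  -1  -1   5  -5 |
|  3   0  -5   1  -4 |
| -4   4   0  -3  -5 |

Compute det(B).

618

Expand along row 1 (it has 4 zeros):
  + (3) · M_13   where M_13 = det([3 -5 3 5; 1 -1 5 -5; 3 0 1 -4; -4 4 -3 -5]) = 206
det = (+1)·(3)·(206) = 618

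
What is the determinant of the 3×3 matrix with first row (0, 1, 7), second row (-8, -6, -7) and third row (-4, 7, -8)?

Expand along column 1:
  − (-8) · |1 7; 7 -8| = −(-8)·(-8 − 49) = -456
  + (-4) · |1 7; -6 -7| = (-4)·(-7 − (-42)) = -140
Sum: (-456) + (-140) = -596

-596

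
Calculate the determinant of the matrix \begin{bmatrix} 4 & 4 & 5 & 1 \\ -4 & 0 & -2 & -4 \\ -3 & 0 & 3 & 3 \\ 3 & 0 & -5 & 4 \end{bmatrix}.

Expand along column 2 (it has 3 zeros):
  − (4) · M_12   where M_12 = det([-4 -2 -4; -3 3 3; 3 -5 4]) = -174
det = (-1)·(4)·(-174) = 696

The determinant is 696.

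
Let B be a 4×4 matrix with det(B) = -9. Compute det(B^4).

6561

det(B^4) = (det B)^4 = (-9)^4 = 6561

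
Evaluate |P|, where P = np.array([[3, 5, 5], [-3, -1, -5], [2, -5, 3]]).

-4

Expand along column 1:
  + 3 · |-1 -5; -5 3| = 3·(-3 − 25) = -84
  − (-3) · |5 5; -5 3| = −(-3)·(15 − (-25)) = 120
  + 2 · |5 5; -1 -5| = 2·(-25 − (-5)) = -40
Sum: (-84) + (120) + (-40) = -4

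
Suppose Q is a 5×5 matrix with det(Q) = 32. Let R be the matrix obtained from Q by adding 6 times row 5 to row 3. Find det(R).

32

Adding a multiple of one row to another leaves the determinant unchanged.
det(R) = (1)·(32) = 32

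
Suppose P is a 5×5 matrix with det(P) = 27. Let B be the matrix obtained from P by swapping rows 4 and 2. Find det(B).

Swapping two rows multiplies the determinant by −1.
det(B) = (-1)·(27) = -27

The determinant is -27.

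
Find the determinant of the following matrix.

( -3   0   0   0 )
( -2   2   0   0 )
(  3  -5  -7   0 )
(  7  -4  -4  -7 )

The matrix is lower triangular, so the determinant is the product of the diagonal entries:
det = (-3) · (2) · (-7) · (-7) = -294

-294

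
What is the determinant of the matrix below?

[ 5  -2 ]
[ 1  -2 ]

-8

det = 5·(-2) − (-2)·1 = -10 − (-2) = -8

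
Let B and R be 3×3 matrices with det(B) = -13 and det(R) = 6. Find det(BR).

det(BR) = -78

det(BR) = det(B)·det(R) = (-13)·(6) = -78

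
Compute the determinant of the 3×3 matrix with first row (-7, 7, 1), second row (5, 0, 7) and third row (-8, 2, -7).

-39

Expand along column 2:
  − 7 · |5 7; -8 -7| = −7·(-35 − (-56)) = -147
  − 2 · |-7 1; 5 7| = −2·(-49 − 5) = 108
Sum: (-147) + (108) = -39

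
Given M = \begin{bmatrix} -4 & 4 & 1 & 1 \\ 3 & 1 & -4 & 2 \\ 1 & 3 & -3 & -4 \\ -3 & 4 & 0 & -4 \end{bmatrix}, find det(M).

det(M) = 37

Expand along row 4 (it has 1 zero):
  − (-3) · M_41   where M_41 = det([4 1 1; 1 -4 2; 3 -3 -4]) = 107
  + (4) · M_42   where M_42 = det([-4 1 1; 3 -4 2; 1 -3 -4]) = -79
  + (-4) · M_44   where M_44 = det([-4 4 1; 3 1 -4; 1 3 -3]) = -8
det = (-1)·(-3)·(107) + (+1)·(4)·(-79) + (+1)·(-4)·(-8) = 37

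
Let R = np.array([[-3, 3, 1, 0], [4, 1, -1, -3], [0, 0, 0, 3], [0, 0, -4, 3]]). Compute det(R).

-180

R is block upper-triangular with a 2×2 block and a 2×2 block on the diagonal, so its determinant equals the product of the determinants of the diagonal blocks.
det of the 2×2 block = -15
det of the 2×2 block = 12
det = (-15)·(12) = -180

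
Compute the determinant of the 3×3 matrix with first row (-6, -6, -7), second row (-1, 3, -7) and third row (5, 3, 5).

Expand along column 1:
  + (-6) · |3 -7; 3 5| = (-6)·(15 − (-21)) = -216
  − (-1) · |-6 -7; 3 5| = −(-1)·(-30 − (-21)) = -9
  + 5 · |-6 -7; 3 -7| = 5·(42 − (-21)) = 315
Sum: (-216) + (-9) + (315) = 90

90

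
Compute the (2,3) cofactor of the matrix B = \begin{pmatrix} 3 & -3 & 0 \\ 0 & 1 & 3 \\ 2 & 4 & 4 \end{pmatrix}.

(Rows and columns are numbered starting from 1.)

Delete row 2 and column 3; the remaining 2×2 submatrix is [3 -3; 2 4].
Its determinant is 3·4 − (-3)·2 = 18.
The cofactor carries sign (−1)^(2+3) = −1, so C_{2,3} = −(18) = -18.

The cofactor is -18.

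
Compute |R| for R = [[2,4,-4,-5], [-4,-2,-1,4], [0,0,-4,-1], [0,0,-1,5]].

The determinant is -252.

R is block upper-triangular with a 2×2 block and a 2×2 block on the diagonal, so its determinant equals the product of the determinants of the diagonal blocks.
det of the 2×2 block = 12
det of the 2×2 block = -21
det = (12)·(-21) = -252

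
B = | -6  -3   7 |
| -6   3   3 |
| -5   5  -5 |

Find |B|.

det(B) = 210

Expand along row 1:
  + (-6) · |3 3; 5 -5| = (-6)·(-15 − 15) = 180
  − (-3) · |-6 3; -5 -5| = −(-3)·(30 − (-15)) = 135
  + 7 · |-6 3; -5 5| = 7·(-30 − (-15)) = -105
Sum: (180) + (135) + (-105) = 210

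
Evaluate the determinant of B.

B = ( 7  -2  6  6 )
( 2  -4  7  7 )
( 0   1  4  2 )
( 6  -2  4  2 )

Expand along row 3 (it has 1 zero):
  − (1) · M_32   where M_32 = det([7 6 6; 2 7 7; 6 4 2]) = -74
  + (4) · M_33   where M_33 = det([7 -2 6; 2 -4 7; 6 -2 2]) = 86
  − (2) · M_34   where M_34 = det([7 -2 6; 2 -4 7; 6 -2 4]) = 38
det = (-1)·(1)·(-74) + (+1)·(4)·(86) + (-1)·(2)·(38) = 342

342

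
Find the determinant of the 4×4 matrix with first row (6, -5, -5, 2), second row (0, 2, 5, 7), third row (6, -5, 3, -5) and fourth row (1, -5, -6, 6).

2385

Expand along row 2 (it has 1 zero):
  + (2) · M_22   where M_22 = det([6 -5 2; 6 3 -5; 1 -6 6]) = 55
  − (5) · M_23   where M_23 = det([6 -5 2; 6 -5 -5; 1 -5 6]) = -175
  + (7) · M_24   where M_24 = det([6 -5 -5; 6 -5 3; 1 -5 -6]) = 200
det = (+1)·(2)·(55) + (-1)·(5)·(-175) + (+1)·(7)·(200) = 2385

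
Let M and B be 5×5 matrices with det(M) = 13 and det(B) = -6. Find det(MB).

det(MB) = det(M)·det(B) = (13)·(-6) = -78

-78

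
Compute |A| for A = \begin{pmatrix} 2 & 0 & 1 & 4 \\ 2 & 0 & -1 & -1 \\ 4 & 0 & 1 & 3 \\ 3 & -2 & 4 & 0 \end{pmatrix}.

Expand along column 2 (it has 3 zeros):
  + (-2) · M_42   where M_42 = det([2 1 4; 2 -1 -1; 4 1 3]) = 10
det = (+1)·(-2)·(10) = -20

-20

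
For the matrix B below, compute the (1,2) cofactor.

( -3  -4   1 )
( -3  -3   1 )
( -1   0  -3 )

-10

Delete row 1 and column 2; the remaining 2×2 submatrix is [-3 1; -1 -3].
Its determinant is (-3)·(-3) − 1·(-1) = 10.
The cofactor carries sign (−1)^(1+2) = −1, so C_{1,2} = −(10) = -10.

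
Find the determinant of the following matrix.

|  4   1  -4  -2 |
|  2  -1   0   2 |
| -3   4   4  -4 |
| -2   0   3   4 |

Expand along row 2 (it has 1 zero):
  − (2) · M_21   where M_21 = det([1 -4 -2; 4 4 -4; 0 3 4]) = 68
  + (-1) · M_22   where M_22 = det([4 -4 -2; -3 4 -4; -2 3 4]) = 34
  + (2) · M_24   where M_24 = det([4 1 -4; -3 4 4; -2 0 3]) = 17
det = (-1)·(2)·(68) + (+1)·(-1)·(34) + (+1)·(2)·(17) = -136

-136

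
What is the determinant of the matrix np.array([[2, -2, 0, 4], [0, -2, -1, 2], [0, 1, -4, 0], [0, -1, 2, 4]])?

Expand along column 1 (it has 3 zeros):
  + (2) · M_11   where M_11 = det([-2 -1 2; 1 -4 0; -1 2 4]) = 32
det = (+1)·(2)·(32) = 64

The determinant is 64.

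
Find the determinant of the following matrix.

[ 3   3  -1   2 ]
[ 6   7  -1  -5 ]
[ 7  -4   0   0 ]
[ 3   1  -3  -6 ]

-1040

Expand along row 3 (it has 2 zeros):
  + (7) · M_31   where M_31 = det([3 -1 2; 7 -1 -5; 1 -3 -6]) = -104
  − (-4) · M_32   where M_32 = det([3 -1 2; 6 -1 -5; 3 -3 -6]) = -78
det = (+1)·(7)·(-104) + (-1)·(-4)·(-78) = -1040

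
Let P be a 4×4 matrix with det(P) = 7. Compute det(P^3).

343

det(P^3) = (det P)^3 = (7)^3 = 343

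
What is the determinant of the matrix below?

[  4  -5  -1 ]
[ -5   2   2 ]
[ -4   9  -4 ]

The determinant is 73.

Expand along row 1:
  + 4 · |2 2; 9 -4| = 4·(-8 − 18) = -104
  − (-5) · |-5 2; -4 -4| = −(-5)·(20 − (-8)) = 140
  + (-1) · |-5 2; -4 9| = (-1)·(-45 − (-8)) = 37
Sum: (-104) + (140) + (37) = 73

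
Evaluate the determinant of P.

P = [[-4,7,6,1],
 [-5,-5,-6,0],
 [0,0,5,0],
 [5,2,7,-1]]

-200

Expand along row 3 (it has 3 zeros):
  + (5) · M_33   where M_33 = det([-4 7 1; -5 -5 0; 5 2 -1]) = -40
det = (+1)·(5)·(-40) = -200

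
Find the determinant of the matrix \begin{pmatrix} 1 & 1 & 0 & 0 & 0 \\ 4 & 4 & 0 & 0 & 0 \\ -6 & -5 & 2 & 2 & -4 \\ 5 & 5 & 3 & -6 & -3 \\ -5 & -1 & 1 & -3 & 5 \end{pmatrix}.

The matrix is block lower-triangular with a 2×2 block and a 3×3 block on the diagonal, so its determinant equals the product of the determinants of the diagonal blocks.
det of the 2×2 block = 0
det of the 3×3 block = -102
det = (0)·(-102) = 0

0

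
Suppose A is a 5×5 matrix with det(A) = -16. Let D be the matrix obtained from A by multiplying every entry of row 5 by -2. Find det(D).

Scaling one row by -2 multiplies the determinant by -2.
det(D) = (-2)·(-16) = 32

The determinant is 32.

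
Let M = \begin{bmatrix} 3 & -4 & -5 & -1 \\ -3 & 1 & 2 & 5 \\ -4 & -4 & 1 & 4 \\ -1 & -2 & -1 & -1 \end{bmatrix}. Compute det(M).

det(M) = 132

Expand along row 1:
  + (3) · M_11   where M_11 = det([1 2 5; -4 1 4; -2 -1 -1]) = 9
  − (-4) · M_12   where M_12 = det([-3 2 5; -4 1 4; -1 -1 -1]) = 0
  + (-5) · M_13   where M_13 = det([-3 1 5; -4 -4 4; -1 -2 -1]) = -24
  − (-1) · M_14   where M_14 = det([-3 1 2; -4 -4 1; -1 -2 -1]) = -15
det = (+1)·(3)·(9) + (-1)·(-4)·(0) + (+1)·(-5)·(-24) + (-1)·(-1)·(-15) = 132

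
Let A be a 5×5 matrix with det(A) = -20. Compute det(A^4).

The determinant is 160000.

det(A^4) = (det A)^4 = (-20)^4 = 160000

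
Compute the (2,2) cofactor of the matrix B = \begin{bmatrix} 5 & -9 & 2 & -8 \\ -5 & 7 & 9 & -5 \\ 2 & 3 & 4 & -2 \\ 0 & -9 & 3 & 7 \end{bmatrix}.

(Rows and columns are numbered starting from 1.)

94

Delete row 2 and column 2; the remaining 3×3 submatrix is [5 2 -8; 2 4 -2; 0 3 7].
Its determinant is 94.
The cofactor carries sign (−1)^(2+2) = +1, so C_{2,2} = +(94) = 94.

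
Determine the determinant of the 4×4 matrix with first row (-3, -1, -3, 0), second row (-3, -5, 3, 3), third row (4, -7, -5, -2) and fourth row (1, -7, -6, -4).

Expand along row 1 (it has 1 zero):
  + (-3) · M_11   where M_11 = det([-5 3 3; -7 -5 -2; -7 -6 -4]) = -61
  − (-1) · M_12   where M_12 = det([-3 3 3; 4 -5 -2; 1 -6 -4]) = -39
  + (-3) · M_13   where M_13 = det([-3 -5 3; 4 -7 -2; 1 -7 -4]) = -175
det = (+1)·(-3)·(-61) + (-1)·(-1)·(-39) + (+1)·(-3)·(-175) = 669

669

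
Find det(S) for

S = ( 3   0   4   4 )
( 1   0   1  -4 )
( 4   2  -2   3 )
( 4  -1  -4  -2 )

Expand along column 2 (it has 2 zeros):
  − (2) · M_32   where M_32 = det([3 4 4; 1 1 -4; 4 -4 -2]) = -142
  + (-1) · M_42   where M_42 = det([3 4 4; 1 1 -4; 4 -2 3]) = -115
det = (-1)·(2)·(-142) + (+1)·(-1)·(-115) = 399

The determinant is 399.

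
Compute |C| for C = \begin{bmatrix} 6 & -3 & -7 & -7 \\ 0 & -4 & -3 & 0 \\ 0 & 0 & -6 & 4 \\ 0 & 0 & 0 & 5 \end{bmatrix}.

The determinant is 720.

C is upper triangular, so det(C) is the product of the diagonal entries:
det = (6) · (-4) · (-6) · (5) = 720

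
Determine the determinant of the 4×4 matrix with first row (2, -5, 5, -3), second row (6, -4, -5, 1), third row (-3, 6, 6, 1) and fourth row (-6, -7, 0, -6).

The determinant is 10.

Expand along row 4 (it has 1 zero):
  − (-6) · M_41   where M_41 = det([-5 5 -3; -4 -5 1; 6 6 1]) = 87
  + (-7) · M_42   where M_42 = det([2 5 -3; 6 -5 1; -3 6 1]) = -130
  + (-6) · M_44   where M_44 = det([2 -5 5; 6 -4 -5; -3 6 6]) = 237
det = (-1)·(-6)·(87) + (+1)·(-7)·(-130) + (+1)·(-6)·(237) = 10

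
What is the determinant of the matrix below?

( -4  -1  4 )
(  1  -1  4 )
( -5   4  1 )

85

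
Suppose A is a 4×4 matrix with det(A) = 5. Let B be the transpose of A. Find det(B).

|B| = 5

det(Aᵀ) = det(A).
det(B) = (1)·(5) = 5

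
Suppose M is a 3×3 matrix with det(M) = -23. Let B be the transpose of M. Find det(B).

det(B) = -23

det(Mᵀ) = det(M).
det(B) = (1)·(-23) = -23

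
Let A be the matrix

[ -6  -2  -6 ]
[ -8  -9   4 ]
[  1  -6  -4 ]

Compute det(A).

-646

Expand along column 1:
  + (-6) · |-9 4; -6 -4| = (-6)·(36 − (-24)) = -360
  − (-8) · |-2 -6; -6 -4| = −(-8)·(8 − 36) = -224
  + 1 · |-2 -6; -9 4| = 1·(-8 − 54) = -62
Sum: (-360) + (-224) + (-62) = -646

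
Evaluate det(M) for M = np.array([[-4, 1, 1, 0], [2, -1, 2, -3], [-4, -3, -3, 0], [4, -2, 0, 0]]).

Expand along column 4 (it has 3 zeros):
  + (-3) · M_24   where M_24 = det([-4 1 1; -4 -3 -3; 4 -2 0]) = 32
det = (+1)·(-3)·(32) = -96

The determinant is -96.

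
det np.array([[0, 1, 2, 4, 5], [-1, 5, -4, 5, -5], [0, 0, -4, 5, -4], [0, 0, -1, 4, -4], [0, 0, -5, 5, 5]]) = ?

The determinant is -95.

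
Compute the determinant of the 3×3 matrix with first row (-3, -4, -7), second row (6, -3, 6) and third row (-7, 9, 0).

Expand along row 3:
  + (-7) · |-4 -7; -3 6| = (-7)·(-24 − 21) = 315
  − 9 · |-3 -7; 6 6| = −9·(-18 − (-42)) = -216
Sum: (315) + (-216) = 99

99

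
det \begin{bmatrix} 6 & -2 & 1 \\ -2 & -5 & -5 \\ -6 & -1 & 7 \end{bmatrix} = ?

Expand along row 1:
  + 6 · |-5 -5; -1 7| = 6·(-35 − 5) = -240
  − (-2) · |-2 -5; -6 7| = −(-2)·(-14 − 30) = -88
  + 1 · |-2 -5; -6 -1| = 1·(2 − 30) = -28
Sum: (-240) + (-88) + (-28) = -356

-356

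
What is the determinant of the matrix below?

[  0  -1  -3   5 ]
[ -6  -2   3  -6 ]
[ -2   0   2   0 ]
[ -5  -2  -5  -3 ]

-206

Expand along row 3 (it has 2 zeros):
  + (-2) · M_31   where M_31 = det([-1 -3 5; -2 3 -6; -2 -5 -3]) = 101
  + (2) · M_33   where M_33 = det([0 -1 5; -6 -2 -6; -5 -2 -3]) = -2
det = (+1)·(-2)·(101) + (+1)·(2)·(-2) = -206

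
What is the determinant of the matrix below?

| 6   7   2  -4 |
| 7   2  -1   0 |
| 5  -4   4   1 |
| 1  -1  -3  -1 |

Expand along row 2 (it has 1 zero):
  − (7) · M_21   where M_21 = det([7 2 -4; -4 4 1; -1 -3 -1]) = -81
  + (2) · M_22   where M_22 = det([6 2 -4; 5 4 1; 1 -3 -1]) = 82
  − (-1) · M_23   where M_23 = det([6 7 -4; 5 -4 1; 1 -1 -1]) = 76
det = (-1)·(7)·(-81) + (+1)·(2)·(82) + (-1)·(-1)·(76) = 807

The determinant is 807.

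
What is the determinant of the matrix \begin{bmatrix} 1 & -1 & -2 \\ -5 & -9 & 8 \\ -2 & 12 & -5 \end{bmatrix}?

Expand along column 1:
  + 1 · |-9 8; 12 -5| = 1·(45 − 96) = -51
  − (-5) · |-1 -2; 12 -5| = −(-5)·(5 − (-24)) = 145
  + (-2) · |-1 -2; -9 8| = (-2)·(-8 − 18) = 52
Sum: (-51) + (145) + (52) = 146

The determinant is 146.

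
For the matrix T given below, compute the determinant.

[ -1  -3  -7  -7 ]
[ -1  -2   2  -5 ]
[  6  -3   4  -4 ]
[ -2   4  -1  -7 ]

2271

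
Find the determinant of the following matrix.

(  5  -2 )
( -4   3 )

det = 5·3 − (-2)·(-4) = 15 − 8 = 7

The determinant is 7.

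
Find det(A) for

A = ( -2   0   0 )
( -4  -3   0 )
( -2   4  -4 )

A is lower triangular, so det(A) is the product of the diagonal entries:
det = (-2) · (-3) · (-4) = -24

-24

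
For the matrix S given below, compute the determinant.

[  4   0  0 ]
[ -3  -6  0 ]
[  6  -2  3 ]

|S| = -72

S is lower triangular, so det(S) is the product of the diagonal entries:
det = (4) · (-6) · (3) = -72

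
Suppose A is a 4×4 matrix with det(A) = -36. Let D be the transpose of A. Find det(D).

det(Aᵀ) = det(A).
det(D) = (1)·(-36) = -36

det(D) = -36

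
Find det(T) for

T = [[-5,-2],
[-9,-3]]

det(T) = (-5)·(-3) − (-2)·(-9) = 15 − 18 = -3

-3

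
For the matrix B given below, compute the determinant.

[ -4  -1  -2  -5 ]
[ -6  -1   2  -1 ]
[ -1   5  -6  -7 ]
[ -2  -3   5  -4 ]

Expand along row 1:
  + (-4) · M_11   where M_11 = det([-1 2 -1; 5 -6 -7; -3 5 -4]) = 16
  − (-1) · M_12   where M_12 = det([-6 2 -1; -1 -6 -7; -2 5 -4]) = -317
  + (-2) · M_13   where M_13 = det([-6 -1 -1; -1 5 -7; -2 -3 -4]) = 223
  − (-5) · M_14   where M_14 = det([-6 -1 2; -1 5 -6; -2 -3 5]) = -33
det = (+1)·(-4)·(16) + (-1)·(-1)·(-317) + (+1)·(-2)·(223) + (-1)·(-5)·(-33) = -992

-992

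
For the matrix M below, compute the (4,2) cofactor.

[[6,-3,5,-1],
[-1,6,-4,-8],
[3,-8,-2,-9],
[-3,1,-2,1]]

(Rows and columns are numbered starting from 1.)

The cofactor is -59.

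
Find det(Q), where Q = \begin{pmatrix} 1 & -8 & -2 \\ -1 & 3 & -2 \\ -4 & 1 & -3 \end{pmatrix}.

-69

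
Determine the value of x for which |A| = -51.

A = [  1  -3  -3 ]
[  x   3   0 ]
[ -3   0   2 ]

Expanding along the row containing x, det(A) is linear in x: det(A) = (6)·x + (-21).
Set (6)·x + (-21) = -51  ⇒  (6)·x = -30  ⇒  x = -5.

-5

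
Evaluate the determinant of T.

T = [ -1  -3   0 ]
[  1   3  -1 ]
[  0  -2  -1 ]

2

Expand along column 1:
  + (-1) · |3 -1; -2 -1| = (-1)·(-3 − 2) = 5
  − 1 · |-3 0; -2 -1| = −1·(3 − 0) = -3
Sum: (5) + (-3) = 2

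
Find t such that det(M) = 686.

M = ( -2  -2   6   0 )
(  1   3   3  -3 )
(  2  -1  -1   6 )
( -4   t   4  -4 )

t = -9

Expanding along the column containing t, det(M) is linear in t: det(M) = (-102)·t + (-232).
Set (-102)·t + (-232) = 686  ⇒  (-102)·t = 918  ⇒  t = -9.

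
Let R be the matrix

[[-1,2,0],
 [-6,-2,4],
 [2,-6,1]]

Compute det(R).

det(R) = 6

Expand along row 1:
  + (-1) · |-2 4; -6 1| = (-1)·(-2 − (-24)) = -22
  − 2 · |-6 4; 2 1| = −2·(-6 − 8) = 28
Sum: (-22) + (28) = 6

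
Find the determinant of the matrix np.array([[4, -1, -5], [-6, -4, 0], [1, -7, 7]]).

Expand along column 3:
  + (-5) · |-6 -4; 1 -7| = (-5)·(42 − (-4)) = -230
  + 7 · |4 -1; -6 -4| = 7·(-16 − 6) = -154
Sum: (-230) + (-154) = -384

The determinant is -384.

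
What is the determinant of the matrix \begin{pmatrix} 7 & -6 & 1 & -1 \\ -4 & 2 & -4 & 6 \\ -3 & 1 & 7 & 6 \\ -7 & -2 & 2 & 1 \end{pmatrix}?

The determinant is 3316.

Expand along row 1:
  + (7) · M_11   where M_11 = det([2 -4 6; 1 7 6; -2 2 1]) = 138
  − (-6) · M_12   where M_12 = det([-4 -4 6; -3 7 6; -7 2 1]) = 434
  + (1) · M_13   where M_13 = det([-4 2 6; -3 1 6; -7 -2 1]) = -52
  − (-1) · M_14   where M_14 = det([-4 2 -4; -3 1 7; -7 -2 2]) = -202
det = (+1)·(7)·(138) + (-1)·(-6)·(434) + (+1)·(1)·(-52) + (-1)·(-1)·(-202) = 3316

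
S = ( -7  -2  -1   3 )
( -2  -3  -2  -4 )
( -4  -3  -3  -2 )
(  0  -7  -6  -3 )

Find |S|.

-209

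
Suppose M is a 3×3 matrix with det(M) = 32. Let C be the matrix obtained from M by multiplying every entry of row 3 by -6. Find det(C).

The determinant is -192.

Scaling one row by -6 multiplies the determinant by -6.
det(C) = (-6)·(32) = -192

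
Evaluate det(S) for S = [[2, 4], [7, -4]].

-36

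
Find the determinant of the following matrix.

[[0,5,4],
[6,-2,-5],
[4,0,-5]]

82

Expand along column 1:
  − 6 · |5 4; 0 -5| = −6·(-25 − 0) = 150
  + 4 · |5 4; -2 -5| = 4·(-25 − (-8)) = -68
Sum: (150) + (-68) = 82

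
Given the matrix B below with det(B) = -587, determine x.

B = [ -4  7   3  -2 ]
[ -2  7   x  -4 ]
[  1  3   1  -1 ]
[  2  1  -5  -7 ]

x = 6

Expanding along the column containing x, det(B) is linear in x: det(B) = (-125)·x + (163).
Set (-125)·x + (163) = -587  ⇒  (-125)·x = -750  ⇒  x = 6.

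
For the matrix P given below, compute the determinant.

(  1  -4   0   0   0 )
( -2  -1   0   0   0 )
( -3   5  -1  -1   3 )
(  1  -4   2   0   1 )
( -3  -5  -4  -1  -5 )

P is block lower-triangular with a 2×2 block and a 3×3 block on the diagonal, so its determinant equals the product of the determinants of the diagonal blocks.
det of the 2×2 block = -9
det of the 3×3 block = -13
det = (-9)·(-13) = 117

The determinant is 117.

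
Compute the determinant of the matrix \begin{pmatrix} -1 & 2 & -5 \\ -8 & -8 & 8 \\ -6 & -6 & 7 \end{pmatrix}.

Expand along row 1:
  + (-1) · |-8 8; -6 7| = (-1)·(-56 − (-48)) = 8
  − 2 · |-8 8; -6 7| = −2·(-56 − (-48)) = 16
  + (-5) · |-8 -8; -6 -6| = (-5)·(48 − 48) = 0
Sum: (8) + (16) + (0) = 24

24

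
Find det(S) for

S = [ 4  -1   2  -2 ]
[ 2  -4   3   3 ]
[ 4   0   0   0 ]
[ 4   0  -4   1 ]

Expand along row 3 (it has 3 zeros):
  + (4) · M_31   where M_31 = det([-1 2 -2; -4 3 3; 0 -4 1]) = -39
det = (+1)·(4)·(-39) = -156

-156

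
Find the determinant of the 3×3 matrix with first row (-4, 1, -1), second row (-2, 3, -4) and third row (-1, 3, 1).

Expand along row 1:
  + (-4) · |3 -4; 3 1| = (-4)·(3 − (-12)) = -60
  − 1 · |-2 -4; -1 1| = −1·(-2 − 4) = 6
  + (-1) · |-2 3; -1 3| = (-1)·(-6 − (-3)) = 3
Sum: (-60) + (6) + (3) = -51

-51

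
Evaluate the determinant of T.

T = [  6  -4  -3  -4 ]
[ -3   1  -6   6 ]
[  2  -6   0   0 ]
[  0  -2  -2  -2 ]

The determinant is 808.

Expand along row 3 (it has 2 zeros):
  + (2) · M_31   where M_31 = det([-4 -3 -4; 1 -6 6; -2 -2 -2]) = -10
  − (-6) · M_32   where M_32 = det([6 -3 -4; -3 -6 6; 0 -2 -2]) = 138
det = (+1)·(2)·(-10) + (-1)·(-6)·(138) = 808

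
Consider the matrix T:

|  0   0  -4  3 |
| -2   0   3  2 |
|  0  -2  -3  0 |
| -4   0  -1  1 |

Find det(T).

132

Expand along column 2 (it has 3 zeros):
  − (-2) · M_32   where M_32 = det([0 -4 3; -2 3 2; -4 -1 1]) = 66
det = (-1)·(-2)·(66) = 132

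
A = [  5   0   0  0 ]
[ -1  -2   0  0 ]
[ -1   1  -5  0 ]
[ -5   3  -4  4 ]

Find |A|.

det(A) = 200

A is lower triangular, so det(A) is the product of the diagonal entries:
det = (5) · (-2) · (-5) · (4) = 200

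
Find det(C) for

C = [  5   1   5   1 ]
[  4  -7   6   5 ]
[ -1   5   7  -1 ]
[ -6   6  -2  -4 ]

Expand along row 1:
  + (5) · M_11   where M_11 = det([-7 6 5; 5 7 -1; 6 -2 -4]) = 34
  − (1) · M_12   where M_12 = det([4 6 5; -1 7 -1; -6 -2 -4]) = 112
  + (5) · M_13   where M_13 = det([4 -7 5; -1 5 -1; -6 6 -4]) = 50
  − (1) · M_14   where M_14 = det([4 -7 6; -1 5 7; -6 6 -2]) = 244
det = (+1)·(5)·(34) + (-1)·(1)·(112) + (+1)·(5)·(50) + (-1)·(1)·(244) = 64

64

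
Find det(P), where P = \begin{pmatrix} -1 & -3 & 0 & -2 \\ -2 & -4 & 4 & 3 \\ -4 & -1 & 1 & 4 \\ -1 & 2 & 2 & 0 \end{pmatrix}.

-227

Expand along row 1 (it has 1 zero):
  + (-1) · M_11   where M_11 = det([-4 4 3; -1 1 4; 2 2 0]) = 52
  − (-3) · M_12   where M_12 = det([-2 4 3; -4 1 4; -1 2 0]) = -21
  − (-2) · M_14   where M_14 = det([-2 -4 4; -4 -1 1; -1 2 2]) = -56
det = (+1)·(-1)·(52) + (-1)·(-3)·(-21) + (-1)·(-2)·(-56) = -227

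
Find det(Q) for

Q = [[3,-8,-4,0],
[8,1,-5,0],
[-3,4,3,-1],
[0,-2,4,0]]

det(Q) = 302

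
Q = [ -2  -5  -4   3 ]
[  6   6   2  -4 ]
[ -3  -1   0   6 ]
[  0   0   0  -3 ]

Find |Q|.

Expand along row 4 (it has 3 zeros):
  + (-3) · M_44   where M_44 = det([-2 -5 -4; 6 6 2; -3 -1 0]) = -22
det = (+1)·(-3)·(-22) = 66

|Q| = 66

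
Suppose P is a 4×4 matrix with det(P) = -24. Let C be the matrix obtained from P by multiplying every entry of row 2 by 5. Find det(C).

det(C) = -120

Scaling one row by 5 multiplies the determinant by 5.
det(C) = (5)·(-24) = -120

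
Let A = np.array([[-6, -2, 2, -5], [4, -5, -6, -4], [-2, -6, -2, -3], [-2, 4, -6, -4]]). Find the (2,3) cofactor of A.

Delete row 2 and column 3; the remaining 3×3 submatrix is [-6 -2 -5; -2 -6 -3; -2 4 -4].
Its determinant is -112.
The cofactor carries sign (−1)^(2+3) = −1, so C_{2,3} = −(-112) = 112.

The cofactor is 112.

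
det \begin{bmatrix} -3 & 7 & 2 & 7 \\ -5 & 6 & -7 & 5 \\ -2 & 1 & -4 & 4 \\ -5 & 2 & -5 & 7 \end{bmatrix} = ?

Expand along row 1:
  + (-3) · M_11   where M_11 = det([6 -7 5; 1 -4 4; 2 -5 7]) = -40
  − (7) · M_12   where M_12 = det([-5 -7 5; -2 -4 4; -5 -5 7]) = 32
  + (2) · M_13   where M_13 = det([-5 6 5; -2 1 4; -5 2 7]) = -26
  − (7) · M_14   where M_14 = det([-5 6 -7; -2 1 -4; -5 2 -5]) = 38
det = (+1)·(-3)·(-40) + (-1)·(7)·(32) + (+1)·(2)·(-26) + (-1)·(7)·(38) = -422

The determinant is -422.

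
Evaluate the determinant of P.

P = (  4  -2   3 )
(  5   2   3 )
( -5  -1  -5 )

-33

Expand along row 1:
  + 4 · |2 3; -1 -5| = 4·(-10 − (-3)) = -28
  − (-2) · |5 3; -5 -5| = −(-2)·(-25 − (-15)) = -20
  + 3 · |5 2; -5 -1| = 3·(-5 − (-10)) = 15
Sum: (-28) + (-20) + (15) = -33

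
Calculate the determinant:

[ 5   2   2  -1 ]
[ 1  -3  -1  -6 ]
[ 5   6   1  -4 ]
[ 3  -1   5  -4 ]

-770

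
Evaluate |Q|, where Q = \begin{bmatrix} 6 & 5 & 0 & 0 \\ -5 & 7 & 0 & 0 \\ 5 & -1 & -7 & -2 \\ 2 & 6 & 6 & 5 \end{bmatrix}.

-1541

Q is block lower-triangular with a 2×2 block and a 2×2 block on the diagonal, so its determinant equals the product of the determinants of the diagonal blocks.
det of the 2×2 block = 67
det of the 2×2 block = -23
det = (67)·(-23) = -1541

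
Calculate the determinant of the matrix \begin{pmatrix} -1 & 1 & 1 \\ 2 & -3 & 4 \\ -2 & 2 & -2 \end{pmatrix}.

Expand along row 1:
  + (-1) · |-3 4; 2 -2| = (-1)·(6 − 8) = 2
  − 1 · |2 4; -2 -2| = −1·(-4 − (-8)) = -4
  + 1 · |2 -3; -2 2| = 1·(4 − 6) = -2
Sum: (2) + (-4) + (-2) = -4

The determinant is -4.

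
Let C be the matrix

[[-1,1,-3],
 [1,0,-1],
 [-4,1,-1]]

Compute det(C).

Expand along row 2:
  − 1 · |1 -3; 1 -1| = −1·(-1 − (-3)) = -2
  − (-1) · |-1 1; -4 1| = −(-1)·(-1 − (-4)) = 3
Sum: (-2) + (3) = 1

|C| = 1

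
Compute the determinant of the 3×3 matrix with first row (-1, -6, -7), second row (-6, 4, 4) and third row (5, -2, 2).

Expand along column 1:
  + (-1) · |4 4; -2 2| = (-1)·(8 − (-8)) = -16
  − (-6) · |-6 -7; -2 2| = −(-6)·(-12 − 14) = -156
  + 5 · |-6 -7; 4 4| = 5·(-24 − (-28)) = 20
Sum: (-16) + (-156) + (20) = -152

-152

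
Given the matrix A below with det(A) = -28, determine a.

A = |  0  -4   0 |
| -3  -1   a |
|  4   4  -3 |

Expanding along the row containing a, det(A) is linear in a: det(A) = (-16)·a + (36).
Set (-16)·a + (36) = -28  ⇒  (-16)·a = -64  ⇒  a = 4.

a = 4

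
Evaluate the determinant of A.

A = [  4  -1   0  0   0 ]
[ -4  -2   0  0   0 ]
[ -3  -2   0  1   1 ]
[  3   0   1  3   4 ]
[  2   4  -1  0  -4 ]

A is block lower-triangular with a 2×2 block and a 3×3 block on the diagonal, so its determinant equals the product of the determinants of the diagonal blocks.
det of the 2×2 block = -12
det of the 3×3 block = 3
det = (-12)·(3) = -36

-36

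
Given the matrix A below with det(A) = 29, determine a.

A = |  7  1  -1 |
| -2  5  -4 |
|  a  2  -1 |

Expanding along the row containing a, det(A) is linear in a: det(A) = (1)·a + (23).
Set (1)·a + (23) = 29  ⇒  (1)·a = 6  ⇒  a = 6.

6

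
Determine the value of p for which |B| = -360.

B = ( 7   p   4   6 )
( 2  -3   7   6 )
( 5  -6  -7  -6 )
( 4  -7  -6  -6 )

6

Expanding along the column containing p, det(B) is linear in p: det(B) = (-42)·p + (-108).
Set (-42)·p + (-108) = -360  ⇒  (-42)·p = -252  ⇒  p = 6.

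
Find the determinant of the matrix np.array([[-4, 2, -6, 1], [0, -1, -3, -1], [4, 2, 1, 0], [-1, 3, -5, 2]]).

The determinant is -81.

Expand along row 2 (it has 1 zero):
  + (-1) · M_22   where M_22 = det([-4 -6 1; 4 1 0; -1 -5 2]) = 21
  − (-3) · M_23   where M_23 = det([-4 2 1; 4 2 0; -1 3 2]) = -18
  + (-1) · M_24   where M_24 = det([-4 2 -6; 4 2 1; -1 3 -5]) = 6
det = (+1)·(-1)·(21) + (-1)·(-3)·(-18) + (+1)·(-1)·(6) = -81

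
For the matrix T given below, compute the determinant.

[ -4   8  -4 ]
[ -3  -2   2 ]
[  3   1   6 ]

Expand along column 1:
  + (-4) · |-2 2; 1 6| = (-4)·(-12 − 2) = 56
  − (-3) · |8 -4; 1 6| = −(-3)·(48 − (-4)) = 156
  + 3 · |8 -4; -2 2| = 3·(16 − 8) = 24
Sum: (56) + (156) + (24) = 236

The determinant is 236.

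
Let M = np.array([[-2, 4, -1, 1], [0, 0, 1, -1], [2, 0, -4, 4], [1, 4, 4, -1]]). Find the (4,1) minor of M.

Delete row 4 and column 1; the remaining 3×3 submatrix is [4 -1 1; 0 1 -1; 0 -4 4].
Its determinant is 0.

0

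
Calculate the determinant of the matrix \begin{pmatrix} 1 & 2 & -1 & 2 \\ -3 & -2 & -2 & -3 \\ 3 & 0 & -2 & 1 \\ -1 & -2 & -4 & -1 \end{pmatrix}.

-36

Expand along row 3 (it has 1 zero):
  + (3) · M_31   where M_31 = det([2 -1 2; -2 -2 -3; -2 -4 -1]) = -16
  + (-2) · M_33   where M_33 = det([1 2 2; -3 -2 -3; -1 -2 -1]) = 4
  − (1) · M_34   where M_34 = det([1 2 -1; -3 -2 -2; -1 -2 -4]) = -20
det = (+1)·(3)·(-16) + (+1)·(-2)·(4) + (-1)·(1)·(-20) = -36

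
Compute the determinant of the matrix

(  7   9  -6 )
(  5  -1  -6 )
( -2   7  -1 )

256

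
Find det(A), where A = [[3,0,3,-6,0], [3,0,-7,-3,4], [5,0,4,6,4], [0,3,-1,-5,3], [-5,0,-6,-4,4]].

|A| = -9720

Expand along column 2 (it has 4 zeros):
  + (3) · M_42   where M_42 = det([3 3 -6 0; 3 -7 -3 4; 5 4 6 4; -5 -6 -4 4]) = -3240
det = (+1)·(3)·(-3240) = -9720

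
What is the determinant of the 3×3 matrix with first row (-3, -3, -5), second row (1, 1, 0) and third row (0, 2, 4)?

Expand along column 1:
  + (-3) · |1 0; 2 4| = (-3)·(4 − 0) = -12
  − 1 · |-3 -5; 2 4| = −1·(-12 − (-10)) = 2
Sum: (-12) + (2) = -10

The determinant is -10.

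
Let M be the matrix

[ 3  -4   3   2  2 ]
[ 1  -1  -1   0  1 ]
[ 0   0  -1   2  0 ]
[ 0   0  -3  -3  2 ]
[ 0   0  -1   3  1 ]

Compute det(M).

M is block upper-triangular with a 2×2 block and a 3×3 block on the diagonal, so its determinant equals the product of the determinants of the diagonal blocks.
det of the 2×2 block = 1
det of the 3×3 block = 11
det = (1)·(11) = 11

11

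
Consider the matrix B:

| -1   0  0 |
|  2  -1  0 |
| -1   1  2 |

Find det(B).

det(B) = 2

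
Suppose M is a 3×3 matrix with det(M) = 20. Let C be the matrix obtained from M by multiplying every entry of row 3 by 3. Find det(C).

Scaling one row by 3 multiplies the determinant by 3.
det(C) = (3)·(20) = 60

det(C) = 60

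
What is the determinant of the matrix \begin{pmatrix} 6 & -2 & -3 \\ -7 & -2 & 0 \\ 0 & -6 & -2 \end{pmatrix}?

-74

Expand along column 1:
  + 6 · |-2 0; -6 -2| = 6·(4 − 0) = 24
  − (-7) · |-2 -3; -6 -2| = −(-7)·(4 − 18) = -98
Sum: (24) + (-98) = -74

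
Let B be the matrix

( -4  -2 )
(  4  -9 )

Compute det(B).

det(B) = (-4)·(-9) − (-2)·4 = 36 − (-8) = 44

The determinant is 44.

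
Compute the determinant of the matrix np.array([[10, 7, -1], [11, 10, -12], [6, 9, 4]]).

629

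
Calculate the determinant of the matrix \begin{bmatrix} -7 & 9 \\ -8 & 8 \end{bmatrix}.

16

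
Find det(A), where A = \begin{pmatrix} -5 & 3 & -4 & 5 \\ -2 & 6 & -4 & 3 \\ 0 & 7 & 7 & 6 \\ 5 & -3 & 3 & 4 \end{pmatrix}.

Expand along row 3 (it has 1 zero):
  − (7) · M_32   where M_32 = det([-5 -4 5; -2 -4 3; 5 3 4]) = 103
  + (7) · M_33   where M_33 = det([-5 3 5; -2 6 3; 5 -3 4]) = -216
  − (6) · M_34   where M_34 = det([-5 3 -4; -2 6 -4; 5 -3 3]) = 24
det = (-1)·(7)·(103) + (+1)·(7)·(-216) + (-1)·(6)·(24) = -2377

-2377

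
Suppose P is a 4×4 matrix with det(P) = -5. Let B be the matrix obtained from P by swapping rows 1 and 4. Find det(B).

5

Swapping two rows multiplies the determinant by −1.
det(B) = (-1)·(-5) = 5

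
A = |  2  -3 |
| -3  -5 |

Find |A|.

det(A) = -19

det(A) = 2·(-5) − (-3)·(-3) = -10 − 9 = -19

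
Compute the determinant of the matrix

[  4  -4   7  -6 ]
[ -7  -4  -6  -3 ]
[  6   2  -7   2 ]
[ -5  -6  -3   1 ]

Expand along row 1:
  + (4) · M_11   where M_11 = det([-4 -6 -3; 2 -7 2; -6 -3 1]) = 232
  − (-4) · M_12   where M_12 = det([-7 -6 -3; 6 -7 2; -5 -3 1]) = 262
  + (7) · M_13   where M_13 = det([-7 -4 -3; 6 2 2; -5 -6 1]) = 44
  − (-6) · M_14   where M_14 = det([-7 -4 -6; 6 2 -7; -5 -6 -3]) = 280
det = (+1)·(4)·(232) + (-1)·(-4)·(262) + (+1)·(7)·(44) + (-1)·(-6)·(280) = 3964

3964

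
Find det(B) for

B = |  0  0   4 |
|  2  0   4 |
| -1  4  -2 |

Expand along column 2:
  − 4 · |0 4; 2 4| = −4·(0 − 8) = 32

32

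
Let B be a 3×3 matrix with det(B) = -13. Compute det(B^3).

-2197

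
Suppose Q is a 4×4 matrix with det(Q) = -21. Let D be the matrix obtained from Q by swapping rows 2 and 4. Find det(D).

Swapping two rows multiplies the determinant by −1.
det(D) = (-1)·(-21) = 21

|D| = 21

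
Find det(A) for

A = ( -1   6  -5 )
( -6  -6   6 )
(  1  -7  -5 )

|A| = -456

Expand along row 1:
  + (-1) · |-6 6; -7 -5| = (-1)·(30 − (-42)) = -72
  − 6 · |-6 6; 1 -5| = −6·(30 − 6) = -144
  + (-5) · |-6 -6; 1 -7| = (-5)·(42 − (-6)) = -240
Sum: (-72) + (-144) + (-240) = -456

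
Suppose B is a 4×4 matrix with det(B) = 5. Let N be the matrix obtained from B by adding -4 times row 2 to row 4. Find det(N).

det(N) = 5

Adding a multiple of one row to another leaves the determinant unchanged.
det(N) = (1)·(5) = 5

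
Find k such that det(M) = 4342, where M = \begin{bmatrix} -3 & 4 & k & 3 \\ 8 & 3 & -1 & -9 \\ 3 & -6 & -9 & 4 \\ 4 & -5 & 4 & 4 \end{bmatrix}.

Expanding along the row containing k, det(M) is linear in k: det(M) = (-101)·k + (4140).
Set (-101)·k + (4140) = 4342  ⇒  (-101)·k = 202  ⇒  k = -2.

-2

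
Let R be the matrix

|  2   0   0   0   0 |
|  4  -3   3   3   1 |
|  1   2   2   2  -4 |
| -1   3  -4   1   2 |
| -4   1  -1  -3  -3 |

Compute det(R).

216

Expand along row 1 (it has 4 zeros):
  + (2) · M_11   where M_11 = det([-3 3 3 1; 2 2 2 -4; 3 -4 1 2; 1 -1 -3 -3]) = 108
det = (+1)·(2)·(108) = 216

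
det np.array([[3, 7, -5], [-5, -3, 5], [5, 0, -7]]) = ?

Expand along column 2:
  − 7 · |-5 5; 5 -7| = −7·(35 − 25) = -70
  + (-3) · |3 -5; 5 -7| = (-3)·(-21 − (-25)) = -12
Sum: (-70) + (-12) = -82

The determinant is -82.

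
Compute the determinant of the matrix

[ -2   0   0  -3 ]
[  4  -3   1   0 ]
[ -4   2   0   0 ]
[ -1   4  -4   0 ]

Expand along column 4 (it has 3 zeros):
  − (-3) · M_14   where M_14 = det([4 -3 1; -4 2 0; -1 4 -4]) = 2
det = (-1)·(-3)·(2) = 6

6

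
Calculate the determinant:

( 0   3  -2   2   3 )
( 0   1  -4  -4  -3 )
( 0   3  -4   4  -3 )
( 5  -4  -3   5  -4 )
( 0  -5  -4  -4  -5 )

3840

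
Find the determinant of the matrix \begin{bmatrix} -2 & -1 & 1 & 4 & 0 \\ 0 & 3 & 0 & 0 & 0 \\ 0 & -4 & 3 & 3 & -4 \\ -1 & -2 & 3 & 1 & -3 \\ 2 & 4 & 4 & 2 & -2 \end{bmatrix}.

Expand along row 2 (it has 4 zeros):
  + (3) · M_22   where M_22 = det([-2 1 4 0; 0 3 3 -4; -1 3 1 -3; 2 4 2 -2]) = 100
det = (+1)·(3)·(100) = 300

The determinant is 300.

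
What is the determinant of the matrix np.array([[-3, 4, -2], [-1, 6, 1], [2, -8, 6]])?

-92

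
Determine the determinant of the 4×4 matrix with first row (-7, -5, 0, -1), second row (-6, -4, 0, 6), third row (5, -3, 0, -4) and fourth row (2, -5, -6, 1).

Expand along column 3 (it has 3 zeros):
  − (-6) · M_43   where M_43 = det([-7 -5 -1; -6 -4 6; 5 -3 -4]) = -306
det = (-1)·(-6)·(-306) = -1836

-1836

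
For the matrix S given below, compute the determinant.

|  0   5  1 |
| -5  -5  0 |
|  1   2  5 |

120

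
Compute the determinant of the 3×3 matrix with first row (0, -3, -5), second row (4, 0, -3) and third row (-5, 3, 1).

Expand along column 1:
  − 4 · |-3 -5; 3 1| = −4·(-3 − (-15)) = -48
  + (-5) · |-3 -5; 0 -3| = (-5)·(9 − 0) = -45
Sum: (-48) + (-45) = -93

-93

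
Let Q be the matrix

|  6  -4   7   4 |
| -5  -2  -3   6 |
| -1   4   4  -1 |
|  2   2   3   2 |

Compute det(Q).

Expand along row 1:
  + (6) · M_11   where M_11 = det([-2 -3 6; 4 4 -1; 2 3 2]) = 32
  − (-4) · M_12   where M_12 = det([-5 -3 6; -1 4 -1; 2 3 2]) = -121
  + (7) · M_13   where M_13 = det([-5 -2 6; -1 4 -1; 2 2 2]) = -110
  − (4) · M_14   where M_14 = det([-5 -2 -3; -1 4 4; 2 2 3]) = -12
det = (+1)·(6)·(32) + (-1)·(-4)·(-121) + (+1)·(7)·(-110) + (-1)·(4)·(-12) = -1014

-1014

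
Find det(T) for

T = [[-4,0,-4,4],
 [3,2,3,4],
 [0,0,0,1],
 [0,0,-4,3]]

|T| = -32

T is block upper-triangular with a 2×2 block and a 2×2 block on the diagonal, so its determinant equals the product of the determinants of the diagonal blocks.
det of the 2×2 block = -8
det of the 2×2 block = 4
det = (-8)·(4) = -32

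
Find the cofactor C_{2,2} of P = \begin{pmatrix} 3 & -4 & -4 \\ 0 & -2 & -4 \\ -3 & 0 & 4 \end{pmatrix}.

Delete row 2 and column 2; the remaining 2×2 submatrix is [3 -4; -3 4].
Its determinant is 3·4 − (-4)·(-3) = 0.
The cofactor carries sign (−1)^(2+2) = +1, so C_{2,2} = +(0) = 0.

0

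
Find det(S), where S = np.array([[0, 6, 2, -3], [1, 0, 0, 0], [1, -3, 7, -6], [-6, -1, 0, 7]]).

-327

Expand along row 2 (it has 3 zeros):
  − (1) · M_21   where M_21 = det([6 2 -3; -3 7 -6; -1 0 7]) = 327
det = (-1)·(1)·(327) = -327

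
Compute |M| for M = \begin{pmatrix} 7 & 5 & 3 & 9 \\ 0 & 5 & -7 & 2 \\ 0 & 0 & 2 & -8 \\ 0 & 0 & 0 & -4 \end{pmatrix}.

det(M) = -280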